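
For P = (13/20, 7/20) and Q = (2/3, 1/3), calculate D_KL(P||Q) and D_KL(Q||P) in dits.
D_KL(P||Q) = 0.0003, D_KL(Q||P) = 0.0003

KL divergence is not symmetric: D_KL(P||Q) ≠ D_KL(Q||P) in general.

D_KL(P||Q) = 0.0003 dits
D_KL(Q||P) = 0.0003 dits

In this case they happen to be equal (to 4 decimal places).

This asymmetry is why KL divergence is not a true distance metric.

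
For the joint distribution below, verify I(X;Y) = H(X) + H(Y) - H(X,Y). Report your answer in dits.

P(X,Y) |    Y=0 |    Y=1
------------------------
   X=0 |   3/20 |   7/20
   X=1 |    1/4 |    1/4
I(X;Y) = 0.0091 dits

Mutual information has multiple equivalent forms:
- I(X;Y) = H(X) - H(X|Y)
- I(X;Y) = H(Y) - H(Y|X)
- I(X;Y) = H(X) + H(Y) - H(X,Y)

Computing all quantities:
H(X) = 0.3010, H(Y) = 0.2923, H(X,Y) = 0.5842
H(X|Y) = 0.2919, H(Y|X) = 0.2832

Verification:
H(X) - H(X|Y) = 0.3010 - 0.2919 = 0.0091
H(Y) - H(Y|X) = 0.2923 - 0.2832 = 0.0091
H(X) + H(Y) - H(X,Y) = 0.3010 + 0.2923 - 0.5842 = 0.0091

All forms give I(X;Y) = 0.0091 dits. ✓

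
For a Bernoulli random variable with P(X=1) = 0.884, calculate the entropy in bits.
0.5178 bits

The binary entropy function is:
H(p) = -p log(p) - (1-p) log(1-p)

H(0.884) = -0.884 × log_2(0.884) - 0.116 × log_2(0.116)
H(0.884) = 0.5178 bits

Note: Binary entropy is maximized at p=0.5 (H=1 bit) and minimized at p=0 or p=1 (H=0).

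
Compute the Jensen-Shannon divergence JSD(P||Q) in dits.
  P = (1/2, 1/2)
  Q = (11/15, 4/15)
0.0127 dits

Jensen-Shannon divergence is:
JSD(P||Q) = 0.5 × D_KL(P||M) + 0.5 × D_KL(Q||M)
where M = 0.5 × (P + Q) is the mixture distribution.

M = 0.5 × (1/2, 1/2) + 0.5 × (11/15, 4/15) = (0.616667, 0.383333)

D_KL(P||M) = 0.0122 dits
D_KL(Q||M) = 0.0132 dits

JSD(P||Q) = 0.5 × 0.0122 + 0.5 × 0.0132 = 0.0127 dits

Unlike KL divergence, JSD is symmetric and bounded: 0 ≤ JSD ≤ log(2).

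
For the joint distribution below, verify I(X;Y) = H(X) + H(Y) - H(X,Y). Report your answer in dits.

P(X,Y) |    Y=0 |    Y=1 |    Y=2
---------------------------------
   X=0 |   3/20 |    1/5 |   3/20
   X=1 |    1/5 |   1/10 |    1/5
I(X;Y) = 0.0105 dits

Mutual information has multiple equivalent forms:
- I(X;Y) = H(X) - H(X|Y)
- I(X;Y) = H(Y) - H(Y|X)
- I(X;Y) = H(X) + H(Y) - H(X,Y)

Computing all quantities:
H(X) = 0.3010, H(Y) = 0.4760, H(X,Y) = 0.7666
H(X|Y) = 0.2905, H(Y|X) = 0.4655

Verification:
H(X) - H(X|Y) = 0.3010 - 0.2905 = 0.0105
H(Y) - H(Y|X) = 0.4760 - 0.4655 = 0.0105
H(X) + H(Y) - H(X,Y) = 0.3010 + 0.4760 - 0.7666 = 0.0105

All forms give I(X;Y) = 0.0105 dits. ✓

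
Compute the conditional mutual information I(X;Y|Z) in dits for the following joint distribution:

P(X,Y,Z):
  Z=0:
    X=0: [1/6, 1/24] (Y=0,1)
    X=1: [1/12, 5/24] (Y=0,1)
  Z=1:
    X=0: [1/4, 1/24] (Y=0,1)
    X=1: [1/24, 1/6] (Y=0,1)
0.0797 dits

Conditional mutual information: I(X;Y|Z) = H(X|Z) + H(Y|Z) - H(X,Y|Z)

H(Z) = 0.3010
H(X,Z) = 0.5960 → H(X|Z) = 0.2950
H(Y,Z) = 0.5990 → H(Y|Z) = 0.2980
H(X,Y,Z) = 0.8143 → H(X,Y|Z) = 0.5133

I(X;Y|Z) = 0.2950 + 0.2980 - 0.5133 = 0.0797 dits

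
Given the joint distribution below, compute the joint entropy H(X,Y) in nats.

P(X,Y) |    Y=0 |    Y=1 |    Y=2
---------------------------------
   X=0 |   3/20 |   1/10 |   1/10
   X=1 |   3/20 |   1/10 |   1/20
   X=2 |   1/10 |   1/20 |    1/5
2.1116 nats

Joint entropy is H(X,Y) = -Σ_{x,y} p(x,y) log p(x,y).

Summing over all non-zero entries:
H(X,Y) = -[3/20·log_e(3/20) + 1/10·log_e(1/10) + 1/10·log_e(1/10) + 3/20·log_e(3/20) + 1/10·log_e(1/10) + 1/20·log_e(1/20) + 1/10·log_e(1/10) + 1/20·log_e(1/20) + 1/5·log_e(1/5)]
H(X,Y) = 2.1116 nats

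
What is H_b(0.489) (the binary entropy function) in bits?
0.9997 bits

The binary entropy function is:
H(p) = -p log(p) - (1-p) log(1-p)

H(0.489) = -0.489 × log_2(0.489) - 0.511 × log_2(0.511)
H(0.489) = 0.9997 bits

Note: Binary entropy is maximized at p=0.5 (H=1 bit) and minimized at p=0 or p=1 (H=0).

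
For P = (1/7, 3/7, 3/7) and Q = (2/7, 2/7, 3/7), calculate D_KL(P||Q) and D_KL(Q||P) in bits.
D_KL(P||Q) = 0.1078, D_KL(Q||P) = 0.1186

KL divergence is not symmetric: D_KL(P||Q) ≠ D_KL(Q||P) in general.

D_KL(P||Q) = 0.1078 bits
D_KL(Q||P) = 0.1186 bits

No, they are not equal!

This asymmetry is why KL divergence is not a true distance metric.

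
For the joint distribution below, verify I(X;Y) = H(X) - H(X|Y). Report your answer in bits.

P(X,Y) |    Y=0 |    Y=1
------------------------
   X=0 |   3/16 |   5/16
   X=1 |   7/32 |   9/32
I(X;Y) = 0.0029 bits

Mutual information has multiple equivalent forms:
- I(X;Y) = H(X) - H(X|Y)
- I(X;Y) = H(Y) - H(Y|X)
- I(X;Y) = H(X) + H(Y) - H(X,Y)

Computing all quantities:
H(X) = 1.0000, H(Y) = 0.9745, H(X,Y) = 1.9716
H(X|Y) = 0.9971, H(Y|X) = 0.9716

Verification:
H(X) - H(X|Y) = 1.0000 - 0.9971 = 0.0029
H(Y) - H(Y|X) = 0.9745 - 0.9716 = 0.0029
H(X) + H(Y) - H(X,Y) = 1.0000 + 0.9745 - 1.9716 = 0.0029

All forms give I(X;Y) = 0.0029 bits. ✓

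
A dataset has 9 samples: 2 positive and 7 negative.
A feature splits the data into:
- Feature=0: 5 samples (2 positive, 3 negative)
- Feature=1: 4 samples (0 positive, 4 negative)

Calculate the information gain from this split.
0.2248 bits

Information Gain = H(Y) - H(Y|Feature)

Before split:
P(positive) = 2/9 = 0.2222
H(Y) = 0.7642 bits

After split:
Feature=0: H = 0.9710 bits (weight = 5/9)
Feature=1: H = 0.0000 bits (weight = 4/9)
H(Y|Feature) = (5/9)×0.9710 + (4/9)×0.0000 = 0.5394 bits

Information Gain = 0.7642 - 0.5394 = 0.2248 bits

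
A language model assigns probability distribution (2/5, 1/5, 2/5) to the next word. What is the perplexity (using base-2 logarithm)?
2.8717

Perplexity is 2^H (or exp(H) for natural log).

First, H = -Σ p log p = 1.5219 bits
Perplexity = 2^1.5219 = 2.8717

Interpretation: The model's uncertainty is equivalent to choosing uniformly among 2.9 options.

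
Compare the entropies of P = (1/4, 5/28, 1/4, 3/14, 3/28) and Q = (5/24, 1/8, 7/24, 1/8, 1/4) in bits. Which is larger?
P

Computing entropies in bits:
H(P) = 2.2653
H(Q) = 2.2399

Distribution P has higher entropy.

Intuition: The distribution closer to uniform (more spread out) has higher entropy.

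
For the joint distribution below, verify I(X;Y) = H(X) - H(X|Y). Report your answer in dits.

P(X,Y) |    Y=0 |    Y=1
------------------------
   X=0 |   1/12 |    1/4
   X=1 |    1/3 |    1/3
I(X;Y) = 0.0129 dits

Mutual information has multiple equivalent forms:
- I(X;Y) = H(X) - H(X|Y)
- I(X;Y) = H(Y) - H(Y|X)
- I(X;Y) = H(X) + H(Y) - H(X,Y)

Computing all quantities:
H(X) = 0.2764, H(Y) = 0.2950, H(X,Y) = 0.5585
H(X|Y) = 0.2636, H(Y|X) = 0.2821

Verification:
H(X) - H(X|Y) = 0.2764 - 0.2636 = 0.0129
H(Y) - H(Y|X) = 0.2950 - 0.2821 = 0.0129
H(X) + H(Y) - H(X,Y) = 0.2764 + 0.2950 - 0.5585 = 0.0129

All forms give I(X;Y) = 0.0129 dits. ✓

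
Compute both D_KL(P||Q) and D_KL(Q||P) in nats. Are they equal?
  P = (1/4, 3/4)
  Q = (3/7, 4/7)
D_KL(P||Q) = 0.0692, D_KL(Q||P) = 0.0756

KL divergence is not symmetric: D_KL(P||Q) ≠ D_KL(Q||P) in general.

D_KL(P||Q) = 0.0692 nats
D_KL(Q||P) = 0.0756 nats

No, they are not equal!

This asymmetry is why KL divergence is not a true distance metric.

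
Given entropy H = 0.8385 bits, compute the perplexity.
1.7882

Perplexity is 2^H (or exp(H) for natural log).

H = 0.8385 bits
Perplexity = 2^0.8385 = 1.7882

Interpretation: The model's uncertainty is equivalent to choosing uniformly among 1.8 options.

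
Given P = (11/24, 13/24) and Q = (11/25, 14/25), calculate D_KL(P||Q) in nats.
0.0007 nats

KL divergence: D_KL(P||Q) = Σ p(x) log(p(x)/q(x))

Computing term by term:
  x=0: 11/24 × log_e[(11/24)/(11/25)] = 11/24 × 0.0408 = 0.0187
  x=1: 13/24 × log_e[(13/24)/(14/25)] = 13/24 × -0.0333 = -0.0180

D_KL(P||Q) = 0.0007 nats

Note: KL divergence is always non-negative and equals 0 iff P = Q.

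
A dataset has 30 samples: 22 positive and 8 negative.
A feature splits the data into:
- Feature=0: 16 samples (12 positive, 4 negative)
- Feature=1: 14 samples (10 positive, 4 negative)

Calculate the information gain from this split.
0.0012 bits

Information Gain = H(Y) - H(Y|Feature)

Before split:
P(positive) = 22/30 = 0.7333
H(Y) = 0.8366 bits

After split:
Feature=0: H = 0.8113 bits (weight = 16/30)
Feature=1: H = 0.8631 bits (weight = 14/30)
H(Y|Feature) = (16/30)×0.8113 + (14/30)×0.8631 = 0.8355 bits

Information Gain = 0.8366 - 0.8355 = 0.0012 bits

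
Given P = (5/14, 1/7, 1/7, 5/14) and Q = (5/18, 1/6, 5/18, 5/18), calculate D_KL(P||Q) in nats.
0.0625 nats

KL divergence: D_KL(P||Q) = Σ p(x) log(p(x)/q(x))

Computing term by term:
  x=0: 5/14 × log_e[(5/14)/(5/18)] = 5/14 × 0.2513 = 0.0898
  x=1: 1/7 × log_e[(1/7)/(1/6)] = 1/7 × -0.1542 = -0.0220
  x=2: 1/7 × log_e[(1/7)/(5/18)] = 1/7 × -0.6650 = -0.0950
  x=3: 5/14 × log_e[(5/14)/(5/18)] = 5/14 × 0.2513 = 0.0898

D_KL(P||Q) = 0.0625 nats

Note: KL divergence is always non-negative and equals 0 iff P = Q.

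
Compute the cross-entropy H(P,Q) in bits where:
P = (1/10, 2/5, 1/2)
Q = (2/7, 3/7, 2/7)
1.5734 bits

Cross-entropy: H(P,Q) = -Σ p(x) log q(x)

Alternatively: H(P,Q) = H(P) + D_KL(P||Q)
H(P) = 1.3610 bits
D_KL(P||Q) = 0.2124 bits

H(P,Q) = 1.3610 + 0.2124 = 1.5734 bits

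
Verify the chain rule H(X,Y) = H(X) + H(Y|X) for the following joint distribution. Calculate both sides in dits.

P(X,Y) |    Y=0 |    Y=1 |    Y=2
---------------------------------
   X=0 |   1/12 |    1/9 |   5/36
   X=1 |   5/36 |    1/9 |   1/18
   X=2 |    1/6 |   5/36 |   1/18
H(X,Y) = 0.9284, H(X) = 0.4761, H(Y|X) = 0.4523 (all in dits)

Chain rule: H(X,Y) = H(X) + H(Y|X)

Left side — joint entropy directly:
H(X,Y) = -Σ p(x,y) log p(x,y) = 0.9284 dits

Right side — compute H(Y|X) from the conditional distributions:
P(X) = (1/3, 11/36, 13/36), so H(X) = 0.4761 dits
H(Y|X) = Σ_x P(X=x) · H(Y|X=x):
  P(Y|X=0) = (1/4, 1/3, 5/12), H(Y|X=0) = 0.4680, weight P(X=0) = 1/3
  P(Y|X=1) = (5/11, 4/11, 2/11), H(Y|X=1) = 0.4500, weight P(X=1) = 11/36
  P(Y|X=2) = (6/13, 5/13, 2/13), H(Y|X=2) = 0.4396, weight P(X=2) = 13/36
H(Y|X) = 0.4523 dits

H(X) + H(Y|X) = 0.4761 + 0.4523 = 0.9284 dits

Both sides equal 0.9284 dits. ✓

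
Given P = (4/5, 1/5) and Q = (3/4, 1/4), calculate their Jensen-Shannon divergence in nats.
0.0018 nats

Jensen-Shannon divergence is:
JSD(P||Q) = 0.5 × D_KL(P||M) + 0.5 × D_KL(Q||M)
where M = 0.5 × (P + Q) is the mixture distribution.

M = 0.5 × (4/5, 1/5) + 0.5 × (3/4, 1/4) = (31/40, 9/40)

D_KL(P||M) = 0.0018 nats
D_KL(Q||M) = 0.0017 nats

JSD(P||Q) = 0.5 × 0.0018 + 0.5 × 0.0017 = 0.0018 nats

Unlike KL divergence, JSD is symmetric and bounded: 0 ≤ JSD ≤ log(2).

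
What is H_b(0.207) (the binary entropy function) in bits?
0.7357 bits

The binary entropy function is:
H(p) = -p log(p) - (1-p) log(1-p)

H(0.207) = -0.207 × log_2(0.207) - 0.793 × log_2(0.793)
H(0.207) = 0.7357 bits

Note: Binary entropy is maximized at p=0.5 (H=1 bit) and minimized at p=0 or p=1 (H=0).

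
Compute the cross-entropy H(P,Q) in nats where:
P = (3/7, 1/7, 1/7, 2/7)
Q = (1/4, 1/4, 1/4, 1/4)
1.3863 nats

Cross-entropy: H(P,Q) = -Σ p(x) log q(x)

Alternatively: H(P,Q) = H(P) + D_KL(P||Q)
H(P) = 1.2770 nats
D_KL(P||Q) = 0.1093 nats

H(P,Q) = 1.2770 + 0.1093 = 1.3863 nats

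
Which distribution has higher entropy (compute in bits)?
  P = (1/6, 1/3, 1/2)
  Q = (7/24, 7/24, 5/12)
Q

Computing entropies in bits:
H(P) = 1.4591
H(Q) = 1.5632

Distribution Q has higher entropy.

Intuition: The distribution closer to uniform (more spread out) has higher entropy.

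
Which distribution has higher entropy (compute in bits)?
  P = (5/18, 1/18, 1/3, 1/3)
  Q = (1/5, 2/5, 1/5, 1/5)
Q

Computing entropies in bits:
H(P) = 1.8016
H(Q) = 1.9219

Distribution Q has higher entropy.

Intuition: The distribution closer to uniform (more spread out) has higher entropy.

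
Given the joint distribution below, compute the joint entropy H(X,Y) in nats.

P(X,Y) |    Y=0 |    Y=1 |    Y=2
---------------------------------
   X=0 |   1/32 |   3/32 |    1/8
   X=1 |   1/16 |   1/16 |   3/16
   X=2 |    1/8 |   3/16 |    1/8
2.0843 nats

Joint entropy is H(X,Y) = -Σ_{x,y} p(x,y) log p(x,y).

Summing over all non-zero entries:
H(X,Y) = -[1/32·log_e(1/32) + 3/32·log_e(3/32) + 1/8·log_e(1/8) + 1/16·log_e(1/16) + 1/16·log_e(1/16) + 3/16·log_e(3/16) + 1/8·log_e(1/8) + 3/16·log_e(3/16) + 1/8·log_e(1/8)]
H(X,Y) = 2.0843 nats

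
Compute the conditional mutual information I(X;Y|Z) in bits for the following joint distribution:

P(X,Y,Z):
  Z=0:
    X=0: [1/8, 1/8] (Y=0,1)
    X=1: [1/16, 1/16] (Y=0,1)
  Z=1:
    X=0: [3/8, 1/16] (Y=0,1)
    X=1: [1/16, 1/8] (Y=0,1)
0.1198 bits

Conditional mutual information: I(X;Y|Z) = H(X|Z) + H(Y|Z) - H(X,Y|Z)

H(Z) = 0.9544
H(X,Z) = 1.8496 → H(X|Z) = 0.8952
H(Y,Z) = 1.8802 → H(Y|Z) = 0.9258
H(X,Y,Z) = 2.6556 → H(X,Y|Z) = 1.7012

I(X;Y|Z) = 0.8952 + 0.9258 - 1.7012 = 0.1198 bits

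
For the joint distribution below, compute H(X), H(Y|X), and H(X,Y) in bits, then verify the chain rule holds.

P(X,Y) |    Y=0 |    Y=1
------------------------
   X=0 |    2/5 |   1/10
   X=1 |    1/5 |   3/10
H(X,Y) = 1.8464, H(X) = 1.0000, H(Y|X) = 0.8464 (all in bits)

Chain rule: H(X,Y) = H(X) + H(Y|X)

Left side — joint entropy directly:
H(X,Y) = -Σ p(x,y) log p(x,y) = 1.8464 bits

Right side — compute H(Y|X) from the conditional distributions:
P(X) = (1/2, 1/2), so H(X) = 1.0000 bits
H(Y|X) = Σ_x P(X=x) · H(Y|X=x):
  P(Y|X=0) = (4/5, 1/5), H(Y|X=0) = 0.7219, weight P(X=0) = 1/2
  P(Y|X=1) = (2/5, 3/5), H(Y|X=1) = 0.9710, weight P(X=1) = 1/2
H(Y|X) = 0.8464 bits

H(X) + H(Y|X) = 1.0000 + 0.8464 = 1.8464 bits

Both sides equal 1.8464 bits. ✓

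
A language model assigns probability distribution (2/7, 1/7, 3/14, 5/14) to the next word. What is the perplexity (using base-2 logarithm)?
3.7952

Perplexity is 2^H (or exp(H) for natural log).

First, H = -Σ p log p = 1.9242 bits
Perplexity = 2^1.9242 = 3.7952

Interpretation: The model's uncertainty is equivalent to choosing uniformly among 3.8 options.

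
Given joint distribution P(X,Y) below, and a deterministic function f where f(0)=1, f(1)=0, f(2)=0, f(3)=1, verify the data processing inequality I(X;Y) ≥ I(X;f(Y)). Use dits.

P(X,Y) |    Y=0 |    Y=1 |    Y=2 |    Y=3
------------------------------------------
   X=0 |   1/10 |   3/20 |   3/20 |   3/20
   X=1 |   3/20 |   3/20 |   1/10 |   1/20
I(X;Y) = 0.0136, I(X;f(Y)) = 0.0000, inequality holds: 0.0136 ≥ 0.0000

Data Processing Inequality: For any Markov chain X → Y → Z, we have I(X;Y) ≥ I(X;Z).

Here Z = f(Y) is a deterministic function of Y, forming X → Y → Z.

Original I(X;Y) = 0.0136 dits

After applying f:
P(X,Z) where Z=f(Y):
- P(X,Z=0) = P(X,Y=1) + P(X,Y=2)
- P(X,Z=1) = P(X,Y=0) + P(X,Y=3)

I(X;Z) = I(X;f(Y)) = 0.0000 dits

Verification: 0.0136 ≥ 0.0000 ✓

Information cannot be created by processing; the function f can only lose information about X.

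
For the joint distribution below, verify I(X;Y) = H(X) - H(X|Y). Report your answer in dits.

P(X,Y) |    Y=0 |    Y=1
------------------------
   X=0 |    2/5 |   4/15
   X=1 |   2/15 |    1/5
I(X;Y) = 0.0078 dits

Mutual information has multiple equivalent forms:
- I(X;Y) = H(X) - H(X|Y)
- I(X;Y) = H(Y) - H(Y|X)
- I(X;Y) = H(X) + H(Y) - H(X,Y)

Computing all quantities:
H(X) = 0.2764, H(Y) = 0.3001, H(X,Y) = 0.5687
H(X|Y) = 0.2687, H(Y|X) = 0.2923

Verification:
H(X) - H(X|Y) = 0.2764 - 0.2687 = 0.0078
H(Y) - H(Y|X) = 0.3001 - 0.2923 = 0.0078
H(X) + H(Y) - H(X,Y) = 0.2764 + 0.3001 - 0.5687 = 0.0078

All forms give I(X;Y) = 0.0078 dits. ✓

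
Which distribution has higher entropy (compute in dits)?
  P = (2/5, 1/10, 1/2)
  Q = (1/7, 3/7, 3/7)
Q

Computing entropies in dits:
H(P) = 0.4097
H(Q) = 0.4361

Distribution Q has higher entropy.

Intuition: The distribution closer to uniform (more spread out) has higher entropy.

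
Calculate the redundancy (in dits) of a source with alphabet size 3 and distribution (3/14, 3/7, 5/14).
0.0164 dits

Redundancy measures how far a source is from maximum entropy:
R = H_max - H(X)

Maximum entropy for 3 symbols: H_max = log_10(3) = 0.4771 dits
Actual entropy: H(X) = 0.4608 dits
Redundancy: R = 0.4771 - 0.4608 = 0.0164 dits

This redundancy represents potential for compression: the source could be compressed by 0.0164 dits per symbol.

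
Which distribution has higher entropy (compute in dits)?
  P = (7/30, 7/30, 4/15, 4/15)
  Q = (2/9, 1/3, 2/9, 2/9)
P

Computing entropies in dits:
H(P) = 0.6011
H(Q) = 0.5945

Distribution P has higher entropy.

Intuition: The distribution closer to uniform (more spread out) has higher entropy.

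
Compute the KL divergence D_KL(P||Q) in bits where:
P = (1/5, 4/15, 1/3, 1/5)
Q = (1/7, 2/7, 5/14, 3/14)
0.0175 bits

KL divergence: D_KL(P||Q) = Σ p(x) log(p(x)/q(x))

Computing term by term:
  x=0: 1/5 × log_2[(1/5)/(1/7)] = 1/5 × 0.4854 = 0.0971
  x=1: 4/15 × log_2[(4/15)/(2/7)] = 4/15 × -0.0995 = -0.0265
  x=2: 1/3 × log_2[(1/3)/(5/14)] = 1/3 × -0.0995 = -0.0332
  x=3: 1/5 × log_2[(1/5)/(3/14)] = 1/5 × -0.0995 = -0.0199

D_KL(P||Q) = 0.0175 bits

Note: KL divergence is always non-negative and equals 0 iff P = Q.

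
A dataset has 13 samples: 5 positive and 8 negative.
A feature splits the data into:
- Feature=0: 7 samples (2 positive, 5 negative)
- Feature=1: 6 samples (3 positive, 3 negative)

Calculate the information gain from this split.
0.0349 bits

Information Gain = H(Y) - H(Y|Feature)

Before split:
P(positive) = 5/13 = 0.3846
H(Y) = 0.9612 bits

After split:
Feature=0: H = 0.8631 bits (weight = 7/13)
Feature=1: H = 1.0000 bits (weight = 6/13)
H(Y|Feature) = (7/13)×0.8631 + (6/13)×1.0000 = 0.9263 bits

Information Gain = 0.9612 - 0.9263 = 0.0349 bits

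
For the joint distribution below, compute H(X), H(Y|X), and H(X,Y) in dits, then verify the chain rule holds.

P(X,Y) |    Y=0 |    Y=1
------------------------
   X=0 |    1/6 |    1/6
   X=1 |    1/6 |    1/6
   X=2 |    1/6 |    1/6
H(X,Y) = 0.7782, H(X) = 0.4771, H(Y|X) = 0.3010 (all in dits)

Chain rule: H(X,Y) = H(X) + H(Y|X)

Left side — joint entropy directly:
H(X,Y) = -Σ p(x,y) log p(x,y) = 0.7782 dits

Right side — compute H(Y|X) from the conditional distributions:
P(X) = (1/3, 1/3, 1/3), so H(X) = 0.4771 dits
H(Y|X) = Σ_x P(X=x) · H(Y|X=x):
  P(Y|X=0) = (1/2, 1/2), H(Y|X=0) = 0.3010, weight P(X=0) = 1/3
  P(Y|X=1) = (1/2, 1/2), H(Y|X=1) = 0.3010, weight P(X=1) = 1/3
  P(Y|X=2) = (1/2, 1/2), H(Y|X=2) = 0.3010, weight P(X=2) = 1/3
H(Y|X) = 0.3010 dits

H(X) + H(Y|X) = 0.4771 + 0.3010 = 0.7782 dits

Both sides equal 0.7782 dits. ✓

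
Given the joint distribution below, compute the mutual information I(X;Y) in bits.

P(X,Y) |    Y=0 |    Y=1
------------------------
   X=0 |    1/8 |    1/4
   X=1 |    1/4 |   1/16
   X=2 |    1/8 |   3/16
0.1266 bits

Mutual information: I(X;Y) = H(X) + H(Y) - H(X,Y)

Marginals:
P(X) = (3/8, 5/16, 5/16), H(X) = 1.5794 bits
P(Y) = (1/2, 1/2), H(Y) = 1.0000 bits

Joint entropy: H(X,Y) = 2.4528 bits

I(X;Y) = 1.5794 + 1.0000 - 2.4528 = 0.1266 bits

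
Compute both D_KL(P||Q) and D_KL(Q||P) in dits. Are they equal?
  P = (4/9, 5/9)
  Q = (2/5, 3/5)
D_KL(P||Q) = 0.0018, D_KL(Q||P) = 0.0018

KL divergence is not symmetric: D_KL(P||Q) ≠ D_KL(Q||P) in general.

D_KL(P||Q) = 0.0018 dits
D_KL(Q||P) = 0.0018 dits

In this case they happen to be equal (to 4 decimal places).

This asymmetry is why KL divergence is not a true distance metric.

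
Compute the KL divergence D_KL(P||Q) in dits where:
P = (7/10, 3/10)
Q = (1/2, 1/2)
0.0357 dits

KL divergence: D_KL(P||Q) = Σ p(x) log(p(x)/q(x))

Computing term by term:
  x=0: 7/10 × log_10[(7/10)/(1/2)] = 7/10 × 0.1461 = 0.1023
  x=1: 3/10 × log_10[(3/10)/(1/2)] = 3/10 × -0.2218 = -0.0666

D_KL(P||Q) = 0.0357 dits

Note: KL divergence is always non-negative and equals 0 iff P = Q.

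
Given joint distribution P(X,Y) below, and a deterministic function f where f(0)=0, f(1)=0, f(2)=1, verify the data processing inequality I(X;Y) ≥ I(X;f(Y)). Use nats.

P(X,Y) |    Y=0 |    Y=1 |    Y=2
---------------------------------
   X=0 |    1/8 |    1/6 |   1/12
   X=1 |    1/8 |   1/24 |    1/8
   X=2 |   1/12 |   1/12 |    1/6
I(X;Y) = 0.0561, I(X;f(Y)) = 0.0327, inequality holds: 0.0561 ≥ 0.0327

Data Processing Inequality: For any Markov chain X → Y → Z, we have I(X;Y) ≥ I(X;Z).

Here Z = f(Y) is a deterministic function of Y, forming X → Y → Z.

Original I(X;Y) = 0.0561 nats

After applying f:
P(X,Z) where Z=f(Y):
- P(X,Z=0) = P(X,Y=0) + P(X,Y=1)
- P(X,Z=1) = P(X,Y=2)

I(X;Z) = I(X;f(Y)) = 0.0327 nats

Verification: 0.0561 ≥ 0.0327 ✓

Information cannot be created by processing; the function f can only lose information about X.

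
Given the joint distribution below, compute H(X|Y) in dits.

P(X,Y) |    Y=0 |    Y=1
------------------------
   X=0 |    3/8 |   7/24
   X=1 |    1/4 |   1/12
0.2689 dits

Using the chain rule: H(X|Y) = H(X,Y) - H(Y)

First, compute H(X,Y) = 0.5563 dits

Marginal P(Y) = (5/8, 3/8)
H(Y) = 0.2873 dits

H(X|Y) = H(X,Y) - H(Y) = 0.5563 - 0.2873 = 0.2689 dits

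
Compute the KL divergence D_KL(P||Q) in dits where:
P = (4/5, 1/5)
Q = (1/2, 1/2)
0.0837 dits

KL divergence: D_KL(P||Q) = Σ p(x) log(p(x)/q(x))

Computing term by term:
  x=0: 4/5 × log_10[(4/5)/(1/2)] = 4/5 × 0.2041 = 0.1633
  x=1: 1/5 × log_10[(1/5)/(1/2)] = 1/5 × -0.3979 = -0.0796

D_KL(P||Q) = 0.0837 dits

Note: KL divergence is always non-negative and equals 0 iff P = Q.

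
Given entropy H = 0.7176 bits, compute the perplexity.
1.6444

Perplexity is 2^H (or exp(H) for natural log).

H = 0.7176 bits
Perplexity = 2^0.7176 = 1.6444

Interpretation: The model's uncertainty is equivalent to choosing uniformly among 1.6 options.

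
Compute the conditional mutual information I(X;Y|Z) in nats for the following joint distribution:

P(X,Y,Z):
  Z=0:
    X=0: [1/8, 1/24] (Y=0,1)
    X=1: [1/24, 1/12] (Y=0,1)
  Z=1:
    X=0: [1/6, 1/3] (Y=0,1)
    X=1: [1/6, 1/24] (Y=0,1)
0.0931 nats

Conditional mutual information: I(X;Y|Z) = H(X|Z) + H(Y|Z) - H(X,Y|Z)

H(Z) = 0.6036
H(X,Z) = 1.2319 → H(X|Z) = 0.6283
H(Y,Z) = 1.2926 → H(Y|Z) = 0.6889
H(X,Y,Z) = 1.8277 → H(X,Y|Z) = 1.2241

I(X;Y|Z) = 0.6283 + 0.6889 - 1.2241 = 0.0931 nats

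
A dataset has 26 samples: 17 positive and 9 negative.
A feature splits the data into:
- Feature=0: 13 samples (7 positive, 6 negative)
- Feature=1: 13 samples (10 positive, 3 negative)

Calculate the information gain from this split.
0.0430 bits

Information Gain = H(Y) - H(Y|Feature)

Before split:
P(positive) = 17/26 = 0.6538
H(Y) = 0.9306 bits

After split:
Feature=0: H = 0.9957 bits (weight = 13/26)
Feature=1: H = 0.7793 bits (weight = 13/26)
H(Y|Feature) = (13/26)×0.9957 + (13/26)×0.7793 = 0.8875 bits

Information Gain = 0.9306 - 0.8875 = 0.0430 bits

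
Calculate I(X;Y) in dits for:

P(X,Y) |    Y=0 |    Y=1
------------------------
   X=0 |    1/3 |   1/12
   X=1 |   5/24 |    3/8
0.0439 dits

Mutual information: I(X;Y) = H(X) + H(Y) - H(X,Y)

Marginals:
P(X) = (5/12, 7/12), H(X) = 0.2950 dits
P(Y) = (13/24, 11/24), H(Y) = 0.2995 dits

Joint entropy: H(X,Y) = 0.5506 dits

I(X;Y) = 0.2950 + 0.2995 - 0.5506 = 0.0439 dits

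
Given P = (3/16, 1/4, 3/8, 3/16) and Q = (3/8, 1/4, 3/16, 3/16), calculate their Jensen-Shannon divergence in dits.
0.0138 dits

Jensen-Shannon divergence is:
JSD(P||Q) = 0.5 × D_KL(P||M) + 0.5 × D_KL(Q||M)
where M = 0.5 × (P + Q) is the mixture distribution.

M = 0.5 × (3/16, 1/4, 3/8, 3/16) + 0.5 × (3/8, 1/4, 3/16, 3/16) = (9/32, 1/4, 9/32, 3/16)

D_KL(P||M) = 0.0138 dits
D_KL(Q||M) = 0.0138 dits

JSD(P||Q) = 0.5 × 0.0138 + 0.5 × 0.0138 = 0.0138 dits

Unlike KL divergence, JSD is symmetric and bounded: 0 ≤ JSD ≤ log(2).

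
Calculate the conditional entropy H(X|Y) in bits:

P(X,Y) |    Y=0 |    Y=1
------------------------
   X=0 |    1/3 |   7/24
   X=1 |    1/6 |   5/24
0.9491 bits

Using the chain rule: H(X|Y) = H(X,Y) - H(Y)

First, compute H(X,Y) = 1.9491 bits

Marginal P(Y) = (1/2, 1/2)
H(Y) = 1.0000 bits

H(X|Y) = H(X,Y) - H(Y) = 1.9491 - 1.0000 = 0.9491 bits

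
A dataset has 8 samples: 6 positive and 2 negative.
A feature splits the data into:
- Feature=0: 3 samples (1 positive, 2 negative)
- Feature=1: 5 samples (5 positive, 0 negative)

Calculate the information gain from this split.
0.4669 bits

Information Gain = H(Y) - H(Y|Feature)

Before split:
P(positive) = 6/8 = 0.7500
H(Y) = 0.8113 bits

After split:
Feature=0: H = 0.9183 bits (weight = 3/8)
Feature=1: H = 0.0000 bits (weight = 5/8)
H(Y|Feature) = (3/8)×0.9183 + (5/8)×0.0000 = 0.3444 bits

Information Gain = 0.8113 - 0.3444 = 0.4669 bits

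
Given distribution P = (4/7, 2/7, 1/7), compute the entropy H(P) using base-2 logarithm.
1.3788 bits

Shannon entropy is H(X) = -Σ p(x) log p(x).

For P = (4/7, 2/7, 1/7):
H = -4/7 × log_2(4/7) -2/7 × log_2(2/7) -1/7 × log_2(1/7)
H = 1.3788 bits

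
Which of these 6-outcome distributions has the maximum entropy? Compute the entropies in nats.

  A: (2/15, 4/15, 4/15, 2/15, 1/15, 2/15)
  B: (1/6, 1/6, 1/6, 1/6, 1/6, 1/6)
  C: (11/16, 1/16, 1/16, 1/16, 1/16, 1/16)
B

For a discrete distribution over n outcomes, entropy is maximized by the uniform distribution.

Computing entropies:
H(A) = 1.6914 nats
H(B) = 1.7918 nats
H(C) = 1.1240 nats

The uniform distribution (where all probabilities equal 1/6) achieves the maximum entropy of log_e(6) = 1.7918 nats.

Distribution B has the highest entropy.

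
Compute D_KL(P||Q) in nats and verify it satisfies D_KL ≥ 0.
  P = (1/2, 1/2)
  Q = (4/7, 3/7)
0.0103 nats

KL divergence satisfies the Gibbs inequality: D_KL(P||Q) ≥ 0 for all distributions P, Q.

D_KL(P||Q) = Σ p(x) log(p(x)/q(x))
Term by term:
  x=0: 1/2 × log_e[(1/2)/(4/7)] = -0.0668
  x=1: 1/2 × log_e[(1/2)/(3/7)] = 0.0771
D_KL(P||Q) = 0.0103 nats

D_KL(P||Q) = 0.0103 ≥ 0 ✓

This non-negativity is a fundamental property: relative entropy cannot be negative because it measures how different Q is from P.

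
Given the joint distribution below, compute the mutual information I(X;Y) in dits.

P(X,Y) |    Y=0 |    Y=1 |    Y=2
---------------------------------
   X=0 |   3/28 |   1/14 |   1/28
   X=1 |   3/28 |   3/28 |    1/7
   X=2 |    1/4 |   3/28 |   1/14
0.0190 dits

Mutual information: I(X;Y) = H(X) + H(Y) - H(X,Y)

Marginals:
P(X) = (3/14, 5/14, 3/7), H(X) = 0.4608 dits
P(Y) = (13/28, 2/7, 1/4), H(Y) = 0.4607 dits

Joint entropy: H(X,Y) = 0.9024 dits

I(X;Y) = 0.4608 + 0.4607 - 0.9024 = 0.0190 dits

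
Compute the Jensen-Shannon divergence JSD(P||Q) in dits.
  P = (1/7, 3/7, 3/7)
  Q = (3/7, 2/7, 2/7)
0.0225 dits

Jensen-Shannon divergence is:
JSD(P||Q) = 0.5 × D_KL(P||M) + 0.5 × D_KL(Q||M)
where M = 0.5 × (P + Q) is the mixture distribution.

M = 0.5 × (1/7, 3/7, 3/7) + 0.5 × (3/7, 2/7, 2/7) = (2/7, 5/14, 5/14)

D_KL(P||M) = 0.0249 dits
D_KL(Q||M) = 0.0201 dits

JSD(P||Q) = 0.5 × 0.0249 + 0.5 × 0.0201 = 0.0225 dits

Unlike KL divergence, JSD is symmetric and bounded: 0 ≤ JSD ≤ log(2).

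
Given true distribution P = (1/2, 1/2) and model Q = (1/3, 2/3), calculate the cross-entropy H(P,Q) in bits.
1.0850 bits

Cross-entropy: H(P,Q) = -Σ p(x) log q(x)

Alternatively: H(P,Q) = H(P) + D_KL(P||Q)
H(P) = 1.0000 bits
D_KL(P||Q) = 0.0850 bits

H(P,Q) = 1.0000 + 0.0850 = 1.0850 bits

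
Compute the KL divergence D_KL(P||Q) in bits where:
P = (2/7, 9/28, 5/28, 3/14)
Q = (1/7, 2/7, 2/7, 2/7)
0.1303 bits

KL divergence: D_KL(P||Q) = Σ p(x) log(p(x)/q(x))

Computing term by term:
  x=0: 2/7 × log_2[(2/7)/(1/7)] = 2/7 × 1.0000 = 0.2857
  x=1: 9/28 × log_2[(9/28)/(2/7)] = 9/28 × 0.1699 = 0.0546
  x=2: 5/28 × log_2[(5/28)/(2/7)] = 5/28 × -0.6781 = -0.1211
  x=3: 3/14 × log_2[(3/14)/(2/7)] = 3/14 × -0.4150 = -0.0889

D_KL(P||Q) = 0.1303 bits

Note: KL divergence is always non-negative and equals 0 iff P = Q.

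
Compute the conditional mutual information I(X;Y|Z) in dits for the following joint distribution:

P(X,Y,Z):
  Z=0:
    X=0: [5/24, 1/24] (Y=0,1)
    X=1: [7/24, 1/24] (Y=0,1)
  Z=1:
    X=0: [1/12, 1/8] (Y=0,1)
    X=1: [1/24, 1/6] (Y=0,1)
0.0048 dits

Conditional mutual information: I(X;Y|Z) = H(X|Z) + H(Y|Z) - H(X,Y|Z)

H(Z) = 0.2950
H(X,Z) = 0.5934 → H(X|Z) = 0.2984
H(Y,Z) = 0.5094 → H(Y|Z) = 0.2144
H(X,Y,Z) = 0.8030 → H(X,Y|Z) = 0.5081

I(X;Y|Z) = 0.2984 + 0.2144 - 0.5081 = 0.0048 dits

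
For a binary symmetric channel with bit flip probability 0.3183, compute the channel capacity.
0.0975 bits

For a binary symmetric channel (BSC) with error probability p:
Capacity C = 1 - H(p) bits per symbol

where H(p) = -p log₂(p) - (1-p) log₂(1-p) is the binary entropy function.

H(0.3183) = 0.9025 bits
C = 1 - 0.9025 = 0.0975 bits per symbol

This means we can reliably transmit up to 0.0975 bits of information per channel use.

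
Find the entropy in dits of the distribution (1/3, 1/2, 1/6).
0.4392 dits

Shannon entropy is H(X) = -Σ p(x) log p(x).

For P = (1/3, 1/2, 1/6):
H = -1/3 × log_10(1/3) -1/2 × log_10(1/2) -1/6 × log_10(1/6)
H = 0.4392 dits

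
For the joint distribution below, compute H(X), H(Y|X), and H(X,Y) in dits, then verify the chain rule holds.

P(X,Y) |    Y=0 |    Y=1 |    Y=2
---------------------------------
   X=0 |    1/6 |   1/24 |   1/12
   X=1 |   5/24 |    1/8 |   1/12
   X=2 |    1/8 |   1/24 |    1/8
H(X,Y) = 0.9052, H(X) = 0.4706, H(Y|X) = 0.4346 (all in dits)

Chain rule: H(X,Y) = H(X) + H(Y|X)

Left side — joint entropy directly:
H(X,Y) = -Σ p(x,y) log p(x,y) = 0.9052 dits

Right side — compute H(Y|X) from the conditional distributions:
P(X) = (7/24, 5/12, 7/24), so H(X) = 0.4706 dits
H(Y|X) = Σ_x P(X=x) · H(Y|X=x):
  P(Y|X=0) = (4/7, 1/7, 2/7), H(Y|X=0) = 0.4151, weight P(X=0) = 7/24
  P(Y|X=1) = (1/2, 3/10, 1/5), H(Y|X=1) = 0.4472, weight P(X=1) = 5/12
  P(Y|X=2) = (3/7, 1/7, 3/7), H(Y|X=2) = 0.4361, weight P(X=2) = 7/24
H(Y|X) = 0.4346 dits

H(X) + H(Y|X) = 0.4706 + 0.4346 = 0.9052 dits

Both sides equal 0.9052 dits. ✓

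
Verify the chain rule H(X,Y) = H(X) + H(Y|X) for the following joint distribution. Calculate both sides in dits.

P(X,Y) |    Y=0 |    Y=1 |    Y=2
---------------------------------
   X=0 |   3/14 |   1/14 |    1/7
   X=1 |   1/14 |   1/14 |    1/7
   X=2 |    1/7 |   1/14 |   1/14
H(X,Y) = 0.9149, H(X) = 0.4686, H(Y|X) = 0.4463 (all in dits)

Chain rule: H(X,Y) = H(X) + H(Y|X)

Left side — joint entropy directly:
H(X,Y) = -Σ p(x,y) log p(x,y) = 0.9149 dits

Right side — compute H(Y|X) from the conditional distributions:
P(X) = (3/7, 2/7, 2/7), so H(X) = 0.4686 dits
H(Y|X) = Σ_x P(X=x) · H(Y|X=x):
  P(Y|X=0) = (1/2, 1/6, 1/3), H(Y|X=0) = 0.4392, weight P(X=0) = 3/7
  P(Y|X=1) = (1/4, 1/4, 1/2), H(Y|X=1) = 0.4515, weight P(X=1) = 2/7
  P(Y|X=2) = (1/2, 1/4, 1/4), H(Y|X=2) = 0.4515, weight P(X=2) = 2/7
H(Y|X) = 0.4463 dits

H(X) + H(Y|X) = 0.4686 + 0.4463 = 0.9149 dits

Both sides equal 0.9149 dits. ✓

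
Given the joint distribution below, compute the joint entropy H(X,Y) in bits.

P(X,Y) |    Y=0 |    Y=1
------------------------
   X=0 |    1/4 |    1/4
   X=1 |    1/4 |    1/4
2.0000 bits

Joint entropy is H(X,Y) = -Σ_{x,y} p(x,y) log p(x,y).

Summing over all non-zero entries:
H(X,Y) = -[1/4·log_2(1/4) + 1/4·log_2(1/4) + 1/4·log_2(1/4) + 1/4·log_2(1/4)]
H(X,Y) = 2.0000 bits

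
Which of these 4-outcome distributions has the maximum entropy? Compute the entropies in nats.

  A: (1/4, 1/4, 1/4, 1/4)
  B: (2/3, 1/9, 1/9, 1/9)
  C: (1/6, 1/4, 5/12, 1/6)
A

For a discrete distribution over n outcomes, entropy is maximized by the uniform distribution.

Computing entropies:
H(A) = 1.3863 nats
H(B) = 1.0027 nats
H(C) = 1.3086 nats

The uniform distribution (where all probabilities equal 1/4) achieves the maximum entropy of log_e(4) = 1.3863 nats.

Distribution A has the highest entropy.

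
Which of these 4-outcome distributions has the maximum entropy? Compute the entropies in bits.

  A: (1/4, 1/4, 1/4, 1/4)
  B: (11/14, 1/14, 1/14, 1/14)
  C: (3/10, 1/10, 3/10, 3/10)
A

For a discrete distribution over n outcomes, entropy is maximized by the uniform distribution.

Computing entropies:
H(A) = 2.0000 bits
H(B) = 1.0892 bits
H(C) = 1.8955 bits

The uniform distribution (where all probabilities equal 1/4) achieves the maximum entropy of log_2(4) = 2.0000 bits.

Distribution A has the highest entropy.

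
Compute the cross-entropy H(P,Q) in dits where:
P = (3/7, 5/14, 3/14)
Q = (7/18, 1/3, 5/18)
0.4654 dits

Cross-entropy: H(P,Q) = -Σ p(x) log q(x)

Alternatively: H(P,Q) = H(P) + D_KL(P||Q)
H(P) = 0.4608 dits
D_KL(P||Q) = 0.0046 dits

H(P,Q) = 0.4608 + 0.0046 = 0.4654 dits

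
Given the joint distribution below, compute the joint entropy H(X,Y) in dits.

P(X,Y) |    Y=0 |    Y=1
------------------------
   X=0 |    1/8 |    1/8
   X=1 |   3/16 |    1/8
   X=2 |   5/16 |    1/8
0.7457 dits

Joint entropy is H(X,Y) = -Σ_{x,y} p(x,y) log p(x,y).

Summing over all non-zero entries:
H(X,Y) = -[1/8·log_10(1/8) + 1/8·log_10(1/8) + 3/16·log_10(3/16) + 1/8·log_10(1/8) + 5/16·log_10(5/16) + 1/8·log_10(1/8)]
H(X,Y) = 0.7457 dits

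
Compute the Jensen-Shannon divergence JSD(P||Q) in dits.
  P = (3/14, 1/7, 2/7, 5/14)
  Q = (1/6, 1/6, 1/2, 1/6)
0.0150 dits

Jensen-Shannon divergence is:
JSD(P||Q) = 0.5 × D_KL(P||M) + 0.5 × D_KL(Q||M)
where M = 0.5 × (P + Q) is the mixture distribution.

M = 0.5 × (3/14, 1/7, 2/7, 5/14) + 0.5 × (1/6, 1/6, 1/2, 1/6) = (4/21, 0.154762, 11/28, 0.261905)

D_KL(P||M) = 0.0146 dits
D_KL(Q||M) = 0.0154 dits

JSD(P||Q) = 0.5 × 0.0146 + 0.5 × 0.0154 = 0.0150 dits

Unlike KL divergence, JSD is symmetric and bounded: 0 ≤ JSD ≤ log(2).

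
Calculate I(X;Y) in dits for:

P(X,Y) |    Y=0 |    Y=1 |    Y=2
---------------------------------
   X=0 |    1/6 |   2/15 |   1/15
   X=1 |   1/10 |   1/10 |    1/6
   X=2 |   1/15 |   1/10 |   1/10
0.0169 dits

Mutual information: I(X;Y) = H(X) + H(Y) - H(X,Y)

Marginals:
P(X) = (11/30, 11/30, 4/15), H(X) = 0.4726 dits
P(Y) = (1/3, 1/3, 1/3), H(Y) = 0.4771 dits

Joint entropy: H(X,Y) = 0.9329 dits

I(X;Y) = 0.4726 + 0.4771 - 0.9329 = 0.0169 dits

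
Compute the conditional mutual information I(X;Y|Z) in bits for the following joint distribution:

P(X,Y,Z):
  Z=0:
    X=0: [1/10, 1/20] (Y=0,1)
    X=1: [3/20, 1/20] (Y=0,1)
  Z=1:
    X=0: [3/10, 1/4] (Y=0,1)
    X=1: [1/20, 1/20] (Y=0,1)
0.0026 bits

Conditional mutual information: I(X;Y|Z) = H(X|Z) + H(Y|Z) - H(X,Y|Z)

H(Z) = 0.9341
H(X,Z) = 1.6815 → H(X|Z) = 0.7474
H(Y,Z) = 1.8834 → H(Y|Z) = 0.9493
H(X,Y,Z) = 2.6282 → H(X,Y|Z) = 1.6941

I(X;Y|Z) = 0.7474 + 0.9493 - 1.6941 = 0.0026 bits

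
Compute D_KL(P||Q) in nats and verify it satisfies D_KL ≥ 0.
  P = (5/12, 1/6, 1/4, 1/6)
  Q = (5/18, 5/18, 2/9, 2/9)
0.0653 nats

KL divergence satisfies the Gibbs inequality: D_KL(P||Q) ≥ 0 for all distributions P, Q.

D_KL(P||Q) = Σ p(x) log(p(x)/q(x))
Term by term:
  x=0: 5/12 × log_e[(5/12)/(5/18)] = 0.1689
  x=1: 1/6 × log_e[(1/6)/(5/18)] = -0.0851
  x=2: 1/4 × log_e[(1/4)/(2/9)] = 0.0294
  x=3: 1/6 × log_e[(1/6)/(2/9)] = -0.0479
D_KL(P||Q) = 0.0653 nats

D_KL(P||Q) = 0.0653 ≥ 0 ✓

This non-negativity is a fundamental property: relative entropy cannot be negative because it measures how different Q is from P.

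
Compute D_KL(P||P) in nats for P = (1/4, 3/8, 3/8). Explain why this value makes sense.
0.0000 nats

KL divergence satisfies the Gibbs inequality: D_KL(P||Q) ≥ 0 for all distributions P, Q.

D_KL(P||Q) = Σ p(x) log(p(x)/q(x))
Each term is p(x) × log_e(p(x)/p(x)) = p(x) × log_e(1) = 0, so the sum is 0.
D_KL(P||Q) = 0.0000 nats

When P = Q, the KL divergence is exactly 0, as there is no 'divergence' between identical distributions.

This non-negativity is a fundamental property: relative entropy cannot be negative because it measures how different Q is from P.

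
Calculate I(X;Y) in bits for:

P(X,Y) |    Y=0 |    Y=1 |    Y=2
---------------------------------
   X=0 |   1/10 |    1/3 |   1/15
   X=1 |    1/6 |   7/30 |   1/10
0.0298 bits

Mutual information: I(X;Y) = H(X) + H(Y) - H(X,Y)

Marginals:
P(X) = (1/2, 1/2), H(X) = 1.0000 bits
P(Y) = (4/15, 17/30, 1/6), H(Y) = 1.4037 bits

Joint entropy: H(X,Y) = 2.3739 bits

I(X;Y) = 1.0000 + 1.4037 - 2.3739 = 0.0298 bits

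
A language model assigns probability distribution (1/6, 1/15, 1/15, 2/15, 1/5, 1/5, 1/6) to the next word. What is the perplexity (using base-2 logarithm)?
6.4932

Perplexity is 2^H (or exp(H) for natural log).

First, H = -Σ p log p = 2.6989 bits
Perplexity = 2^2.6989 = 6.4932

Interpretation: The model's uncertainty is equivalent to choosing uniformly among 6.5 options.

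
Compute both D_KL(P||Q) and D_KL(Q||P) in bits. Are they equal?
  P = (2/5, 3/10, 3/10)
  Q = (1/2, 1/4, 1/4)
D_KL(P||Q) = 0.0290, D_KL(Q||P) = 0.0294

KL divergence is not symmetric: D_KL(P||Q) ≠ D_KL(Q||P) in general.

D_KL(P||Q) = 0.0290 bits
D_KL(Q||P) = 0.0294 bits

No, they are not equal!

This asymmetry is why KL divergence is not a true distance metric.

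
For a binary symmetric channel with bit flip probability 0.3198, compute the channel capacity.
0.0958 bits

For a binary symmetric channel (BSC) with error probability p:
Capacity C = 1 - H(p) bits per symbol

where H(p) = -p log₂(p) - (1-p) log₂(1-p) is the binary entropy function.

H(0.3198) = 0.9042 bits
C = 1 - 0.9042 = 0.0958 bits per symbol

This means we can reliably transmit up to 0.0958 bits of information per channel use.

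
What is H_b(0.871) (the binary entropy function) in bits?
0.5547 bits

The binary entropy function is:
H(p) = -p log(p) - (1-p) log(1-p)

H(0.871) = -0.871 × log_2(0.871) - 0.129 × log_2(0.129)
H(0.871) = 0.5547 bits

Note: Binary entropy is maximized at p=0.5 (H=1 bit) and minimized at p=0 or p=1 (H=0).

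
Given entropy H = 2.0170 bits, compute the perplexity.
4.0474

Perplexity is 2^H (or exp(H) for natural log).

H = 2.0170 bits
Perplexity = 2^2.0170 = 4.0474

Interpretation: The model's uncertainty is equivalent to choosing uniformly among 4.0 options.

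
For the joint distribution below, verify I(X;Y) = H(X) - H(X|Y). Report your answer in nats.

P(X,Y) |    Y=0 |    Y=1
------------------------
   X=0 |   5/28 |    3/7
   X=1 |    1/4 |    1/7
I(X;Y) = 0.0576 nats

Mutual information has multiple equivalent forms:
- I(X;Y) = H(X) - H(X|Y)
- I(X;Y) = H(Y) - H(Y|X)
- I(X;Y) = H(X) + H(Y) - H(X,Y)

Computing all quantities:
H(X) = 0.6700, H(Y) = 0.6829, H(X,Y) = 1.2953
H(X|Y) = 0.6124, H(Y|X) = 0.6253

Verification:
H(X) - H(X|Y) = 0.6700 - 0.6124 = 0.0576
H(Y) - H(Y|X) = 0.6829 - 0.6253 = 0.0576
H(X) + H(Y) - H(X,Y) = 0.6700 + 0.6829 - 1.2953 = 0.0576

All forms give I(X;Y) = 0.0576 nats. ✓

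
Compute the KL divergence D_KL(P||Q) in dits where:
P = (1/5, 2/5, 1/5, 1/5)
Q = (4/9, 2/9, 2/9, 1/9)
0.0747 dits

KL divergence: D_KL(P||Q) = Σ p(x) log(p(x)/q(x))

Computing term by term:
  x=0: 1/5 × log_10[(1/5)/(4/9)] = 1/5 × -0.3468 = -0.0694
  x=1: 2/5 × log_10[(2/5)/(2/9)] = 2/5 × 0.2553 = 0.1021
  x=2: 1/5 × log_10[(1/5)/(2/9)] = 1/5 × -0.0458 = -0.0092
  x=3: 1/5 × log_10[(1/5)/(1/9)] = 1/5 × 0.2553 = 0.0511

D_KL(P||Q) = 0.0747 dits

Note: KL divergence is always non-negative and equals 0 iff P = Q.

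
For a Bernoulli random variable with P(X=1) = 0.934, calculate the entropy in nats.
0.2432 nats

The binary entropy function is:
H(p) = -p log(p) - (1-p) log(1-p)

H(0.934) = -0.934 × log_e(0.934) - 0.066 × log_e(0.066)
H(0.934) = 0.2432 nats

Note: Binary entropy is maximized at p=0.5 (H=1 bit) and minimized at p=0 or p=1 (H=0).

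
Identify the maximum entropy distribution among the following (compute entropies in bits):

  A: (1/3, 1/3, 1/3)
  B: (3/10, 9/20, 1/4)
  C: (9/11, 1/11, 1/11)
A

For a discrete distribution over n outcomes, entropy is maximized by the uniform distribution.

Computing entropies:
H(A) = 1.5850 bits
H(B) = 1.5395 bits
H(C) = 0.8659 bits

The uniform distribution (where all probabilities equal 1/3) achieves the maximum entropy of log_2(3) = 1.5850 bits.

Distribution A has the highest entropy.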